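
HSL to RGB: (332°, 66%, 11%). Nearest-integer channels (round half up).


H=332°, S=0.66, L=0.11
C = (1-|2L-1|)×S = (1-|-0.78|)×0.66 = 0.1452
H' = H/60 = 332/60 ≈ 5.5333; X = C×(1-|H' mod 2 - 1|) = 0.06776
m = L - C/2 = 0.11 - 0.0726 = 0.0374
Sector ⌊H'⌋ = 5 → (R',G',B') = (0.1452, 0.0, 0.06776)
RGB = ((R'+m)×255, (G'+m)×255, (B'+m)×255) = (46.563, 9.537, 26.8158)
Round half up → RGB(47, 10, 27)


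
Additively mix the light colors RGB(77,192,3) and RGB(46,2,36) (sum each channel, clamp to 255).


Additive: each channel = min(255, C₁+C₂)
R: 77+46 = 123 → 123
G: 192+2 = 194 → 194
B: 3+36 = 39 → 39
= RGB(123, 194, 39)


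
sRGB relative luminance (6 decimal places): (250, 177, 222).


Linearize each channel (sRGB transfer function): c = v/255; c_lin = c/12.92 if c ≤ 0.04045, else ((c+0.055)/1.055)^2.4
  R: 250/255 ≈ 0.980392 > 0.04045 → ((0.980392+0.055)/1.055)^2.4 ≈ 0.955973
  G: 177/255 ≈ 0.694118 > 0.04045 → ((0.694118+0.055)/1.055)^2.4 ≈ 0.439657
  B: 222/255 ≈ 0.870588 > 0.04045 → ((0.870588+0.055)/1.055)^2.4 ≈ 0.730461
R_lin = 0.955973, G_lin = 0.439657, B_lin = 0.730461
L = 0.2126×R + 0.7152×G + 0.0722×B
L = 0.2126×0.955973 + 0.7152×0.439657 + 0.0722×0.730461
L ≈ 0.570422


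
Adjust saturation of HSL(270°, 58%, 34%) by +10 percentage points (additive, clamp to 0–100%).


Original S = 58%
Adjustment = +10 percentage points
New S = 58 + (10) = 68
Clamp to [0, 100] → 68
= HSL(270°, 68%, 34%)


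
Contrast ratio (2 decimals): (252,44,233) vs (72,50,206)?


Linearize each sRGB channel c=v/255: c/12.92 if c ≤ 0.04045 else ((c+0.055)/1.055)^2.4
L = 0.2126×R_lin + 0.7152×G_lin + 0.0722×B_lin
Color 1 (252,44,233):
  R=252: 252/255≈0.9882 > 0.04045 → ((0.9882+0.055)/1.055)^2.4 ≈ 0.97345
  G=44: 44/255≈0.1725 > 0.04045 → ((0.1725+0.055)/1.055)^2.4 ≈ 0.02519
  B=233: 233/255≈0.9137 > 0.04045 → ((0.9137+0.055)/1.055)^2.4 ≈ 0.81485
  L1 = 0.2126×0.97345 + 0.7152×0.02519 + 0.0722×0.81485 ≈ 0.28380
Color 2 (72,50,206):
  R=72: 72/255≈0.2824 > 0.04045 → ((0.2824+0.055)/1.055)^2.4 ≈ 0.06480
  G=50: 50/255≈0.1961 > 0.04045 → ((0.1961+0.055)/1.055)^2.4 ≈ 0.03190
  B=206: 206/255≈0.8078 > 0.04045 → ((0.8078+0.055)/1.055)^2.4 ≈ 0.61721
  L2 = 0.2126×0.06480 + 0.7152×0.03190 + 0.0722×0.61721 ≈ 0.08115
Lighter = 0.28380, Darker = 0.08115
Ratio = (L_lighter + 0.05) / (L_darker + 0.05)
Ratio = (0.28380 + 0.05) / (0.08115 + 0.05) = 0.33380 / 0.13115 ≈ 2.5451
Ratio ≈ 2.55:1


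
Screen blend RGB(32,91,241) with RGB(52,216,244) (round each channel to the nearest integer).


Screen: C = 255 - (255-A)×(255-B)/255, rounded to nearest integer
R: 255 - (255-32)×(255-52)/255 = 255 - 45269/255 ≈ 255 - 177.525 = 77.475 → 77
G: 255 - (255-91)×(255-216)/255 = 255 - 6396/255 ≈ 255 - 25.082 = 229.918 → 230
B: 255 - (255-241)×(255-244)/255 = 255 - 154/255 ≈ 255 - 0.604 = 254.396 → 254
= RGB(77, 230, 254)


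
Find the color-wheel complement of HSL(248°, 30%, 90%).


Complement = opposite side of color wheel = hue + 180°
H' = (248 + 180) mod 360 = 68°
S and L unchanged.
= HSL(68°, 30%, 90%)


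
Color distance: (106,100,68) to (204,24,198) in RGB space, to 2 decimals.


d = √[(R₁-R₂)² + (G₁-G₂)² + (B₁-B₂)²]
d = √[(106-204)² + (100-24)² + (68-198)²]
d = √[9604 + 5776 + 16900]
d = √32280
d ≈ 179.67


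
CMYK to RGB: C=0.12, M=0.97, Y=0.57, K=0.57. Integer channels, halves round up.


R = 255 × (1-C) × (1-K) = 255 × 0.88 × 0.43 = 96.492 → 96
G = 255 × (1-M) × (1-K) = 255 × 0.03 × 0.43 = 3.2895 → 3
B = 255 × (1-Y) × (1-K) = 255 × 0.43 × 0.43 = 47.1495 → 47
= RGB(96, 3, 47)


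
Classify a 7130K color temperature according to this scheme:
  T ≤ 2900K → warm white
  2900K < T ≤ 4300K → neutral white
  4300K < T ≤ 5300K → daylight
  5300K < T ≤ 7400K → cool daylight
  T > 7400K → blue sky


Temperature: 7130K
5300K < 7130K ≤ 7400K → cool daylight
Classification: cool daylight


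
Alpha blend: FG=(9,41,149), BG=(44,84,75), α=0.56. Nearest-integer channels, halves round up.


C = α×F + (1-α)×B, with 1-α = 0.44
R: 0.56×9 + 0.44×44 = 5.04 + 19.36 = 24.40 → 24
G: 0.56×41 + 0.44×84 = 22.96 + 36.96 = 59.92 → 60
B: 0.56×149 + 0.44×75 = 83.44 + 33.00 = 116.44 → 116
= RGB(24, 60, 116)


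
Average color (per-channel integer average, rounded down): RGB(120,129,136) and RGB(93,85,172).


Midpoint: each channel = ⌊(C₁+C₂)/2⌋
R: ⌊(120+93)/2⌋ = 106
G: ⌊(129+85)/2⌋ = 107
B: ⌊(136+172)/2⌋ = 154
= RGB(106, 107, 154)


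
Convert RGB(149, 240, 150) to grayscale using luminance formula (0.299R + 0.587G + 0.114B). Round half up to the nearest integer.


Gray = 0.299×R + 0.587×G + 0.114×B
Gray = 0.299×149 + 0.587×240 + 0.114×150
Gray = 44.551 + 140.880 + 17.100
Gray = 202.531 → round half up → 203
Gray = 203


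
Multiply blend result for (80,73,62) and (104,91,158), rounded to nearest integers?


Multiply: C = A×B/255, rounded to nearest integer
R: 80×104/255 = 8320/255 ≈ 32.627 → 33
G: 73×91/255 = 6643/255 ≈ 26.051 → 26
B: 62×158/255 = 9796/255 ≈ 38.416 → 38
= RGB(33, 26, 38)


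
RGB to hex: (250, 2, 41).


R = 250 → FA (hex)
G = 2 → 02 (hex)
B = 41 → 29 (hex)
Hex = #FA0229


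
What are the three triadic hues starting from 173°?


Triadic: equally spaced at 120° intervals
H1 = 173°
H2 = (173 + 120) mod 360 = 293°
H3 = (173 + 240) mod 360 = 53°
Triadic = 173°, 293°, 53°


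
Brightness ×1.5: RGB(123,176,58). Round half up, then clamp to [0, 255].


Multiply each channel by 1.5, round half up, clamp to [0, 255]
R: 123×1.5 = 184.5 → round → 185
G: 176×1.5 = 264 → clamp → 255
B: 58×1.5 = 87
= RGB(185, 255, 87)


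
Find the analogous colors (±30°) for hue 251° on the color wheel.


Base hue: 251°
Left analog: (251 - 30) mod 360 = 221°
Right analog: (251 + 30) mod 360 = 281°
Analogous hues = 221° and 281°


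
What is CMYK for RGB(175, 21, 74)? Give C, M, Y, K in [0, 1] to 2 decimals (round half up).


R'=175/255≈0.6863, G'=21/255≈0.0824, B'=74/255≈0.2902
K = 1 - max(R',G',B') = 1 - 175/255 = 80/255 = 0.31372… → 0.31
(1-R'-K)/(1-K) simplifies to (max-R)/max with max = 175:
C = (175-175)/175 = 0/175 = 0 → 0.00
M = (175-21)/175 = 154/175 = 0.88 → 0.88
Y = (175-74)/175 = 101/175 = 0.57714… → 0.58
= CMYK(0.00, 0.88, 0.58, 0.31)


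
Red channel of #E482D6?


Color: #E482D6
R = E4 = 228
G = 82 = 130
B = D6 = 214
Red = 228


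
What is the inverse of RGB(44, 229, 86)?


Invert: (255-R, 255-G, 255-B)
R: 255-44 = 211
G: 255-229 = 26
B: 255-86 = 169
= RGB(211, 26, 169)


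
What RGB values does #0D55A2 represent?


0D → 13 (R)
55 → 85 (G)
A2 → 162 (B)
= RGB(13, 85, 162)


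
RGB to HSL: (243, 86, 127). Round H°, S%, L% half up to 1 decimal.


Normalize: R'=243/255≈0.9529, G'=86/255≈0.3373, B'=127/255≈0.4980
Max=243/255, Min=86/255, Δ=Max-Min=157/255
L = (Max+Min)/2 = (243+86)/510 = 329/510 = 0.64509… → L = 64.5%
L > 0.5 → S = Δ/(2-Max-Min) = 157/(510-243-86) = 157/181 = 0.86740… → S = 86.7%
(the 1/255 factors cancel in S and H, so raw channel differences can be used)
Max is R' → H = 60 × (((G-B)/Δ) mod 6) = 60 × (((86-127)/157) mod 6)
  (-41)/157 = -0.2611…; negative, so add 6 → 5.7388…
  H = 60 × 5.7388… = 344.331…° → H = 344.3°
= HSL(344.3°, 86.7%, 64.5%)


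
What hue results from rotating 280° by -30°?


New hue = (H + rotation) mod 360
New hue = (280 -30) mod 360
= 250 mod 360
= 250°


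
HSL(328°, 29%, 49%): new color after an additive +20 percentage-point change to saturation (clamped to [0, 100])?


Original S = 29%
Adjustment = +20 percentage points
New S = 29 + (20) = 49
Clamp to [0, 100] → 49
= HSL(328°, 49%, 49%)


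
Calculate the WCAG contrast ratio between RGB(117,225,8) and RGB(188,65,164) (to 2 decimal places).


Linearize each sRGB channel c=v/255: c/12.92 if c ≤ 0.04045 else ((c+0.055)/1.055)^2.4
L = 0.2126×R_lin + 0.7152×G_lin + 0.0722×B_lin
Color 1 (117,225,8):
  R=117: 117/255≈0.4588 > 0.04045 → ((0.4588+0.055)/1.055)^2.4 ≈ 0.17789
  G=225: 225/255≈0.8824 > 0.04045 → ((0.8824+0.055)/1.055)^2.4 ≈ 0.75294
  B=8: 8/255≈0.0314 ≤ 0.04045 → 0.0314/12.92 ≈ 0.00243
  L1 = 0.2126×0.17789 + 0.7152×0.75294 + 0.0722×0.00243 ≈ 0.57650
Color 2 (188,65,164):
  R=188: 188/255≈0.7373 > 0.04045 → ((0.7373+0.055)/1.055)^2.4 ≈ 0.50289
  G=65: 65/255≈0.2549 > 0.04045 → ((0.2549+0.055)/1.055)^2.4 ≈ 0.05286
  B=164: 164/255≈0.6431 > 0.04045 → ((0.6431+0.055)/1.055)^2.4 ≈ 0.37124
  L2 = 0.2126×0.50289 + 0.7152×0.05286 + 0.0722×0.37124 ≈ 0.17152
Lighter = 0.57650, Darker = 0.17152
Ratio = (L_lighter + 0.05) / (L_darker + 0.05)
Ratio = (0.57650 + 0.05) / (0.17152 + 0.05) = 0.62650 / 0.22152 ≈ 2.8281
Ratio ≈ 2.83:1


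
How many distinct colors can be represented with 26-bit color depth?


Colors = 2^bits = 2^26
= 67,108,864 colors


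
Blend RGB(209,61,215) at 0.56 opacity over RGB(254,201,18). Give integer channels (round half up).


C = α×F + (1-α)×B, with 1-α = 0.44
R: 0.56×209 + 0.44×254 = 117.04 + 111.76 = 228.80 → 229
G: 0.56×61 + 0.44×201 = 34.16 + 88.44 = 122.60 → 123
B: 0.56×215 + 0.44×18 = 120.40 + 7.92 = 128.32 → 128
= RGB(229, 123, 128)


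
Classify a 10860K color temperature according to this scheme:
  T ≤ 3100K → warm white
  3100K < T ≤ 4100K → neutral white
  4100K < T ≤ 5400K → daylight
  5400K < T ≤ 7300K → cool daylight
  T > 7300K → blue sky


Temperature: 10860K
10860K > 7300K → blue sky
Classification: blue sky


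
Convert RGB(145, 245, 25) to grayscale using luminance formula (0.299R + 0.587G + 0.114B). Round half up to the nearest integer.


Gray = 0.299×R + 0.587×G + 0.114×B
Gray = 0.299×145 + 0.587×245 + 0.114×25
Gray = 43.355 + 143.815 + 2.850
Gray = 190.020 → round half up → 190
Gray = 190


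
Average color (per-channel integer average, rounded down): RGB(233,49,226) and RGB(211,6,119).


Midpoint: each channel = ⌊(C₁+C₂)/2⌋
R: ⌊(233+211)/2⌋ = 222
G: ⌊(49+6)/2⌋ = 27
B: ⌊(226+119)/2⌋ = 172
= RGB(222, 27, 172)


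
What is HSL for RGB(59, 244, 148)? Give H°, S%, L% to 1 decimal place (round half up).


Normalize: R'=59/255≈0.2314, G'=244/255≈0.9569, B'=148/255≈0.5804
Max=244/255, Min=59/255, Δ=Max-Min=185/255
L = (Max+Min)/2 = (244+59)/510 = 303/510 = 0.59411… → L = 59.4%
L > 0.5 → S = Δ/(2-Max-Min) = 185/(510-244-59) = 185/207 = 0.89371… → S = 89.4%
(the 1/255 factors cancel in S and H, so raw channel differences can be used)
Max is G' → H = 60 × ((B-R)/Δ + 2) = 60 × ((148-59)/185 + 2)
  89/185 + 2 = 0.4810… + 2 = 2.4810…
  H = 60 × 2.4810… = 148.864…° → H = 148.9°
= HSL(148.9°, 89.4%, 59.4%)


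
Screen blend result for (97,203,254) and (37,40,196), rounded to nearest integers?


Screen: C = 255 - (255-A)×(255-B)/255, rounded to nearest integer
R: 255 - (255-97)×(255-37)/255 = 255 - 34444/255 ≈ 255 - 135.075 = 119.925 → 120
G: 255 - (255-203)×(255-40)/255 = 255 - 11180/255 ≈ 255 - 43.843 = 211.157 → 211
B: 255 - (255-254)×(255-196)/255 = 255 - 59/255 ≈ 255 - 0.231 = 254.769 → 255
= RGB(120, 211, 255)


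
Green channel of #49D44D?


Color: #49D44D
R = 49 = 73
G = D4 = 212
B = 4D = 77
Green = 212


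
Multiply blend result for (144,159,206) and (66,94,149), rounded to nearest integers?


Multiply: C = A×B/255, rounded to nearest integer
R: 144×66/255 = 9504/255 ≈ 37.271 → 37
G: 159×94/255 = 14946/255 ≈ 58.612 → 59
B: 206×149/255 = 30694/255 ≈ 120.369 → 120
= RGB(37, 59, 120)


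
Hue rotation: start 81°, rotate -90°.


New hue = (H + rotation) mod 360
New hue = (81 -90) mod 360
= -9 mod 360
= 351°


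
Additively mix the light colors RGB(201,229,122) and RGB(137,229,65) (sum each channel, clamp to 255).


Additive: each channel = min(255, C₁+C₂)
R: 201+137 = 338 → 255
G: 229+229 = 458 → 255
B: 122+65 = 187 → 187
= RGB(255, 255, 187)


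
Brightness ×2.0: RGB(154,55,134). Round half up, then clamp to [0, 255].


Multiply each channel by 2.0, round half up, clamp to [0, 255]
R: 154×2.0 = 308 → clamp → 255
G: 55×2.0 = 110
B: 134×2.0 = 268 → clamp → 255
= RGB(255, 110, 255)


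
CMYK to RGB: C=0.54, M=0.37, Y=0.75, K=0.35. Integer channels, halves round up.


R = 255 × (1-C) × (1-K) = 255 × 0.46 × 0.65 = 76.245 → 76
G = 255 × (1-M) × (1-K) = 255 × 0.63 × 0.65 = 104.4225 → 104
B = 255 × (1-Y) × (1-K) = 255 × 0.25 × 0.65 = 41.4375 → 41
= RGB(76, 104, 41)


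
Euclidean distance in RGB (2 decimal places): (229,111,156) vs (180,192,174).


d = √[(R₁-R₂)² + (G₁-G₂)² + (B₁-B₂)²]
d = √[(229-180)² + (111-192)² + (156-174)²]
d = √[2401 + 6561 + 324]
d = √9286
d ≈ 96.36


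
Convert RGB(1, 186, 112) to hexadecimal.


R = 1 → 01 (hex)
G = 186 → BA (hex)
B = 112 → 70 (hex)
Hex = #01BA70


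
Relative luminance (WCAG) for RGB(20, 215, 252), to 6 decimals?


Linearize each channel (sRGB transfer function): c = v/255; c_lin = c/12.92 if c ≤ 0.04045, else ((c+0.055)/1.055)^2.4
  R: 20/255 ≈ 0.078431 > 0.04045 → ((0.078431+0.055)/1.055)^2.4 ≈ 0.006995
  G: 215/255 ≈ 0.843137 > 0.04045 → ((0.843137+0.055)/1.055)^2.4 ≈ 0.679542
  B: 252/255 ≈ 0.988235 > 0.04045 → ((0.988235+0.055)/1.055)^2.4 ≈ 0.973445
R_lin = 0.006995, G_lin = 0.679542, B_lin = 0.973445
L = 0.2126×R + 0.7152×G + 0.0722×B
L = 0.2126×0.006995 + 0.7152×0.679542 + 0.0722×0.973445
L ≈ 0.557779


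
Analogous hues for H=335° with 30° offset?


Base hue: 335°
Left analog: (335 - 30) mod 360 = 305°
Right analog: (335 + 30) mod 360 = 5°
Analogous hues = 305° and 5°


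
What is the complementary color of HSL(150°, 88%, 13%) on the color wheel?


Complement = opposite side of color wheel = hue + 180°
H' = (150 + 180) mod 360 = 330°
S and L unchanged.
= HSL(330°, 88%, 13%)


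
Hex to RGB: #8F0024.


8F → 143 (R)
00 → 0 (G)
24 → 36 (B)
= RGB(143, 0, 36)


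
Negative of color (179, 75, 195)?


Invert: (255-R, 255-G, 255-B)
R: 255-179 = 76
G: 255-75 = 180
B: 255-195 = 60
= RGB(76, 180, 60)


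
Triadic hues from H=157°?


Triadic: equally spaced at 120° intervals
H1 = 157°
H2 = (157 + 120) mod 360 = 277°
H3 = (157 + 240) mod 360 = 37°
Triadic = 157°, 277°, 37°


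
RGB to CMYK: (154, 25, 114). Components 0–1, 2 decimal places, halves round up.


R'=154/255≈0.6039, G'=25/255≈0.0980, B'=114/255≈0.4471
K = 1 - max(R',G',B') = 1 - 154/255 = 101/255 = 0.39607… → 0.40
(1-R'-K)/(1-K) simplifies to (max-R)/max with max = 154:
C = (154-154)/154 = 0/154 = 0 → 0.00
M = (154-25)/154 = 129/154 = 0.83766… → 0.84
Y = (154-114)/154 = 40/154 = 0.25974… → 0.26
= CMYK(0.00, 0.84, 0.26, 0.40)


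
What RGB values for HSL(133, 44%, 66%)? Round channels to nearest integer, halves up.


H=133°, S=0.44, L=0.66
C = (1-|2L-1|)×S = (1-|0.32|)×0.44 = 0.2992
H' = H/60 = 133/60 ≈ 2.2167; X = C×(1-|H' mod 2 - 1|) ≈ 0.0648
m = L - C/2 = 0.66 - 0.1496 = 0.5104
Sector ⌊H'⌋ = 2 → (R',G',B') = (0.0, 0.2992, ≈0.0648)
RGB = ((R'+m)×255, (G'+m)×255, (B'+m)×255) = (130.152, 206.448, 146.6828)
Round half up → RGB(130, 206, 147)


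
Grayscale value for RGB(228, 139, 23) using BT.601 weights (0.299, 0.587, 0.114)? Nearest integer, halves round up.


Gray = 0.299×R + 0.587×G + 0.114×B
Gray = 0.299×228 + 0.587×139 + 0.114×23
Gray = 68.172 + 81.593 + 2.622
Gray = 152.387 → round half up → 152
Gray = 152


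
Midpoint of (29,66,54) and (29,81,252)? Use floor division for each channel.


Midpoint: each channel = ⌊(C₁+C₂)/2⌋
R: ⌊(29+29)/2⌋ = 29
G: ⌊(66+81)/2⌋ = 73
B: ⌊(54+252)/2⌋ = 153
= RGB(29, 73, 153)


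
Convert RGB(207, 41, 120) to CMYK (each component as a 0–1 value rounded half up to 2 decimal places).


R'=207/255≈0.8118, G'=41/255≈0.1608, B'=120/255≈0.4706
K = 1 - max(R',G',B') = 1 - 207/255 = 48/255 = 0.18823… → 0.19
(1-R'-K)/(1-K) simplifies to (max-R)/max with max = 207:
C = (207-207)/207 = 0/207 = 0 → 0.00
M = (207-41)/207 = 166/207 = 0.80193… → 0.80
Y = (207-120)/207 = 87/207 = 0.42028… → 0.42
= CMYK(0.00, 0.80, 0.42, 0.19)


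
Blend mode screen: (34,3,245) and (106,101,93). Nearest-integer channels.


Screen: C = 255 - (255-A)×(255-B)/255, rounded to nearest integer
R: 255 - (255-34)×(255-106)/255 = 255 - 32929/255 ≈ 255 - 129.133 = 125.867 → 126
G: 255 - (255-3)×(255-101)/255 = 255 - 38808/255 ≈ 255 - 152.188 = 102.812 → 103
B: 255 - (255-245)×(255-93)/255 = 255 - 1620/255 ≈ 255 - 6.353 = 248.647 → 249
= RGB(126, 103, 249)


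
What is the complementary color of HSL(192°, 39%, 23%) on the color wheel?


Complement = opposite side of color wheel = hue + 180°
H' = (192 + 180) mod 360 = 12°
S and L unchanged.
= HSL(12°, 39%, 23%)


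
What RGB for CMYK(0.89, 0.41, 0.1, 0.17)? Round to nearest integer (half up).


R = 255 × (1-C) × (1-K) = 255 × 0.11 × 0.83 = 23.2815 → 23
G = 255 × (1-M) × (1-K) = 255 × 0.59 × 0.83 = 124.8735 → 125
B = 255 × (1-Y) × (1-K) = 255 × 0.90 × 0.83 = 190.485 → 190
= RGB(23, 125, 190)


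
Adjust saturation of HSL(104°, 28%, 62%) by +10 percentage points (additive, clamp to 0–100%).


Original S = 28%
Adjustment = +10 percentage points
New S = 28 + (10) = 38
Clamp to [0, 100] → 38
= HSL(104°, 38%, 62%)


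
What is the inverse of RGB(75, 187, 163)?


Invert: (255-R, 255-G, 255-B)
R: 255-75 = 180
G: 255-187 = 68
B: 255-163 = 92
= RGB(180, 68, 92)


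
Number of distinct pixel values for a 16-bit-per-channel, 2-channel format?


Total bits = 16 bits/channel × 2 channels = 32 bits
Distinct pixel values = 2^32
= 4,294,967,296 pixel values


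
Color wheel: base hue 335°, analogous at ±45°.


Base hue: 335°
Left analog: (335 - 45) mod 360 = 290°
Right analog: (335 + 45) mod 360 = 20°
Analogous hues = 290° and 20°


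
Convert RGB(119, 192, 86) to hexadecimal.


R = 119 → 77 (hex)
G = 192 → C0 (hex)
B = 86 → 56 (hex)
Hex = #77C056


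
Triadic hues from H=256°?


Triadic: equally spaced at 120° intervals
H1 = 256°
H2 = (256 + 120) mod 360 = 16°
H3 = (256 + 240) mod 360 = 136°
Triadic = 256°, 16°, 136°


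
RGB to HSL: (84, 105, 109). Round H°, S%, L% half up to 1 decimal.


Normalize: R'=84/255≈0.3294, G'=105/255≈0.4118, B'=109/255≈0.4275
Max=109/255, Min=84/255, Δ=Max-Min=25/255
L = (Max+Min)/2 = (109+84)/510 = 193/510 = 0.37843… → L = 37.8%
L ≤ 0.5 → S = Δ/(Max+Min) = 25/(109+84) = 25/193 = 0.12953… → S = 13.0%
(the 1/255 factors cancel in S and H, so raw channel differences can be used)
Max is B' → H = 60 × ((R-G)/Δ + 4) = 60 × ((84-105)/25 + 4)
  -21/25 + 4 = -0.84 + 4 = 3.16
  H = 60 × 3.16 = 189.6° → H = 189.6°
= HSL(189.6°, 13.0%, 37.8%)


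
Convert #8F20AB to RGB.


8F → 143 (R)
20 → 32 (G)
AB → 171 (B)
= RGB(143, 32, 171)


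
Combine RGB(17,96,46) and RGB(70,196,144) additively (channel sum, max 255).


Additive: each channel = min(255, C₁+C₂)
R: 17+70 = 87 → 87
G: 96+196 = 292 → 255
B: 46+144 = 190 → 190
= RGB(87, 255, 190)


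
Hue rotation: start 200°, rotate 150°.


New hue = (H + rotation) mod 360
New hue = (200 + 150) mod 360
= 350 mod 360
= 350°


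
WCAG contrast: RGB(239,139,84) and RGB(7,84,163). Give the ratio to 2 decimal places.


Linearize each sRGB channel c=v/255: c/12.92 if c ≤ 0.04045 else ((c+0.055)/1.055)^2.4
L = 0.2126×R_lin + 0.7152×G_lin + 0.0722×B_lin
Color 1 (239,139,84):
  R=239: 239/255≈0.9373 > 0.04045 → ((0.9373+0.055)/1.055)^2.4 ≈ 0.86316
  G=139: 139/255≈0.5451 > 0.04045 → ((0.5451+0.055)/1.055)^2.4 ≈ 0.25818
  B=84: 84/255≈0.3294 > 0.04045 → ((0.3294+0.055)/1.055)^2.4 ≈ 0.08866
  L1 = 0.2126×0.86316 + 0.7152×0.25818 + 0.0722×0.08866 ≈ 0.37456
Color 2 (7,84,163):
  R=7: 7/255≈0.0275 ≤ 0.04045 → 0.0275/12.92 ≈ 0.00212
  G=84: 84/255≈0.3294 > 0.04045 → ((0.3294+0.055)/1.055)^2.4 ≈ 0.08866
  B=163: 163/255≈0.6392 > 0.04045 → ((0.6392+0.055)/1.055)^2.4 ≈ 0.36625
  L2 = 0.2126×0.00212 + 0.7152×0.08866 + 0.0722×0.36625 ≈ 0.09030
Lighter = 0.37456, Darker = 0.09030
Ratio = (L_lighter + 0.05) / (L_darker + 0.05)
Ratio = (0.37456 + 0.05) / (0.09030 + 0.05) = 0.42456 / 0.14030 ≈ 3.0261
Ratio ≈ 3.03:1


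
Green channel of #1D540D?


Color: #1D540D
R = 1D = 29
G = 54 = 84
B = 0D = 13
Green = 84


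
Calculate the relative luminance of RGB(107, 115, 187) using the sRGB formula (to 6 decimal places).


Linearize each channel (sRGB transfer function): c = v/255; c_lin = c/12.92 if c ≤ 0.04045, else ((c+0.055)/1.055)^2.4
  R: 107/255 ≈ 0.419608 > 0.04045 → ((0.419608+0.055)/1.055)^2.4 ≈ 0.147027
  G: 115/255 ≈ 0.450980 > 0.04045 → ((0.450980+0.055)/1.055)^2.4 ≈ 0.171441
  B: 187/255 ≈ 0.733333 > 0.04045 → ((0.733333+0.055)/1.055)^2.4 ≈ 0.496933
R_lin = 0.147027, G_lin = 0.171441, B_lin = 0.496933
L = 0.2126×R + 0.7152×G + 0.0722×B
L = 0.2126×0.147027 + 0.7152×0.171441 + 0.0722×0.496933
L ≈ 0.189751


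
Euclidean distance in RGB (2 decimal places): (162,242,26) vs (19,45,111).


d = √[(R₁-R₂)² + (G₁-G₂)² + (B₁-B₂)²]
d = √[(162-19)² + (242-45)² + (26-111)²]
d = √[20449 + 38809 + 7225]
d = √66483
d ≈ 257.84


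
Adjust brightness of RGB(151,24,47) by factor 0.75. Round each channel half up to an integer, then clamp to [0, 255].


Multiply each channel by 0.75, round half up, clamp to [0, 255]
R: 151×0.75 = 113.25 → round → 113
G: 24×0.75 = 18
B: 47×0.75 = 35.25 → round → 35
= RGB(113, 18, 35)


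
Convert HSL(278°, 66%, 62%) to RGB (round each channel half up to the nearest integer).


H=278°, S=0.66, L=0.62
C = (1-|2L-1|)×S = (1-|0.24|)×0.66 = 0.5016
H' = H/60 = 278/60 ≈ 4.6333; X = C×(1-|H' mod 2 - 1|) = 0.31768
m = L - C/2 = 0.62 - 0.2508 = 0.3692
Sector ⌊H'⌋ = 4 → (R',G',B') = (0.31768, 0.0, 0.5016)
RGB = ((R'+m)×255, (G'+m)×255, (B'+m)×255) = (175.1544, 94.146, 222.054)
Round half up → RGB(175, 94, 222)


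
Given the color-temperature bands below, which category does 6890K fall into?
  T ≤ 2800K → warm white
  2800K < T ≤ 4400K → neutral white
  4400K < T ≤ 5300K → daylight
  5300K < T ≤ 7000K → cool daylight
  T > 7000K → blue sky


Temperature: 6890K
5300K < 6890K ≤ 7000K → cool daylight
Classification: cool daylight


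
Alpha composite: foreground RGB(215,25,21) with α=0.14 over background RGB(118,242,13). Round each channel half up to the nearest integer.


C = α×F + (1-α)×B, with 1-α = 0.86
R: 0.14×215 + 0.86×118 = 30.10 + 101.48 = 131.58 → 132
G: 0.14×25 + 0.86×242 = 3.50 + 208.12 = 211.62 → 212
B: 0.14×21 + 0.86×13 = 2.94 + 11.18 = 14.12 → 14
= RGB(132, 212, 14)


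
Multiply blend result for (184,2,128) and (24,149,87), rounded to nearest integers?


Multiply: C = A×B/255, rounded to nearest integer
R: 184×24/255 = 4416/255 ≈ 17.318 → 17
G: 2×149/255 = 298/255 ≈ 1.169 → 1
B: 128×87/255 = 11136/255 ≈ 43.671 → 44
= RGB(17, 1, 44)


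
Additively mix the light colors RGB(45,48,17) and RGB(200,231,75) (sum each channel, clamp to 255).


Additive: each channel = min(255, C₁+C₂)
R: 45+200 = 245 → 245
G: 48+231 = 279 → 255
B: 17+75 = 92 → 92
= RGB(245, 255, 92)


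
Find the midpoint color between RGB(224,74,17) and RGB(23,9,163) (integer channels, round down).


Midpoint: each channel = ⌊(C₁+C₂)/2⌋
R: ⌊(224+23)/2⌋ = 123
G: ⌊(74+9)/2⌋ = 41
B: ⌊(17+163)/2⌋ = 90
= RGB(123, 41, 90)


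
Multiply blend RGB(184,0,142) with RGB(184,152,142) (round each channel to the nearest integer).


Multiply: C = A×B/255, rounded to nearest integer
R: 184×184/255 = 33856/255 ≈ 132.769 → 133
G: 0×152/255 = 0/255 ≈ 0.000 → 0
B: 142×142/255 = 20164/255 ≈ 79.075 → 79
= RGB(133, 0, 79)


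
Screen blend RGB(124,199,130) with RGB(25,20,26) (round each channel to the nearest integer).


Screen: C = 255 - (255-A)×(255-B)/255, rounded to nearest integer
R: 255 - (255-124)×(255-25)/255 = 255 - 30130/255 ≈ 255 - 118.157 = 136.843 → 137
G: 255 - (255-199)×(255-20)/255 = 255 - 13160/255 ≈ 255 - 51.608 = 203.392 → 203
B: 255 - (255-130)×(255-26)/255 = 255 - 28625/255 ≈ 255 - 112.255 = 142.745 → 143
= RGB(137, 203, 143)


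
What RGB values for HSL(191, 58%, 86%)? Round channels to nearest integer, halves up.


H=191°, S=0.58, L=0.86
C = (1-|2L-1|)×S = (1-|0.72|)×0.58 = 0.1624
H' = H/60 = 191/60 ≈ 3.1833; X = C×(1-|H' mod 2 - 1|) ≈ 0.1326
m = L - C/2 = 0.86 - 0.0812 = 0.7788
Sector ⌊H'⌋ = 3 → (R',G',B') = (0.0, ≈0.1326, 0.1624)
RGB = ((R'+m)×255, (G'+m)×255, (B'+m)×255) = (198.594, 232.4138, 240.006)
Round half up → RGB(199, 232, 240)


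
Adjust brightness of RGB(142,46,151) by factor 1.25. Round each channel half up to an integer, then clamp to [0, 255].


Multiply each channel by 1.25, round half up, clamp to [0, 255]
R: 142×1.25 = 177.5 → round → 178
G: 46×1.25 = 57.5 → round → 58
B: 151×1.25 = 188.75 → round → 189
= RGB(178, 58, 189)


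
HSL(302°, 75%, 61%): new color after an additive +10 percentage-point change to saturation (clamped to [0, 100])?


Original S = 75%
Adjustment = +10 percentage points
New S = 75 + (10) = 85
Clamp to [0, 100] → 85
= HSL(302°, 85%, 61%)


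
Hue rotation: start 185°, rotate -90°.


New hue = (H + rotation) mod 360
New hue = (185 -90) mod 360
= 95 mod 360
= 95°


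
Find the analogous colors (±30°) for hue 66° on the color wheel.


Base hue: 66°
Left analog: (66 - 30) mod 360 = 36°
Right analog: (66 + 30) mod 360 = 96°
Analogous hues = 36° and 96°


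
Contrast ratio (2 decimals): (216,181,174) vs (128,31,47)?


Linearize each sRGB channel c=v/255: c/12.92 if c ≤ 0.04045 else ((c+0.055)/1.055)^2.4
L = 0.2126×R_lin + 0.7152×G_lin + 0.0722×B_lin
Color 1 (216,181,174):
  R=216: 216/255≈0.8471 > 0.04045 → ((0.8471+0.055)/1.055)^2.4 ≈ 0.68669
  G=181: 181/255≈0.7098 > 0.04045 → ((0.7098+0.055)/1.055)^2.4 ≈ 0.46208
  B=174: 174/255≈0.6824 > 0.04045 → ((0.6824+0.055)/1.055)^2.4 ≈ 0.42327
  L1 = 0.2126×0.68669 + 0.7152×0.46208 + 0.0722×0.42327 ≈ 0.50703
Color 2 (128,31,47):
  R=128: 128/255≈0.5020 > 0.04045 → ((0.5020+0.055)/1.055)^2.4 ≈ 0.21586
  G=31: 31/255≈0.1216 > 0.04045 → ((0.1216+0.055)/1.055)^2.4 ≈ 0.01370
  B=47: 47/255≈0.1843 > 0.04045 → ((0.1843+0.055)/1.055)^2.4 ≈ 0.02843
  L2 = 0.2126×0.21586 + 0.7152×0.01370 + 0.0722×0.02843 ≈ 0.05774
Lighter = 0.50703, Darker = 0.05774
Ratio = (L_lighter + 0.05) / (L_darker + 0.05)
Ratio = (0.50703 + 0.05) / (0.05774 + 0.05) = 0.55703 / 0.10774 ≈ 5.1699
Ratio ≈ 5.17:1


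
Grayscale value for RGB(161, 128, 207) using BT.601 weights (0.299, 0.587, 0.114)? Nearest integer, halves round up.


Gray = 0.299×R + 0.587×G + 0.114×B
Gray = 0.299×161 + 0.587×128 + 0.114×207
Gray = 48.139 + 75.136 + 23.598
Gray = 146.873 → round half up → 147
Gray = 147


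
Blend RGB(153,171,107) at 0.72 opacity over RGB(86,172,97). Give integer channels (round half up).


C = α×F + (1-α)×B, with 1-α = 0.28
R: 0.72×153 + 0.28×86 = 110.16 + 24.08 = 134.24 → 134
G: 0.72×171 + 0.28×172 = 123.12 + 48.16 = 171.28 → 171
B: 0.72×107 + 0.28×97 = 77.04 + 27.16 = 104.20 → 104
= RGB(134, 171, 104)


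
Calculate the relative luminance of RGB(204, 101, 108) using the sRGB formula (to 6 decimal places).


Linearize each channel (sRGB transfer function): c = v/255; c_lin = c/12.92 if c ≤ 0.04045, else ((c+0.055)/1.055)^2.4
  R: 204/255 ≈ 0.800000 > 0.04045 → ((0.800000+0.055)/1.055)^2.4 ≈ 0.603827
  G: 101/255 ≈ 0.396078 > 0.04045 → ((0.396078+0.055)/1.055)^2.4 ≈ 0.130136
  B: 108/255 ≈ 0.423529 > 0.04045 → ((0.423529+0.055)/1.055)^2.4 ≈ 0.149960
R_lin = 0.603827, G_lin = 0.130136, B_lin = 0.149960
L = 0.2126×R + 0.7152×G + 0.0722×B
L = 0.2126×0.603827 + 0.7152×0.130136 + 0.0722×0.149960
L ≈ 0.232274


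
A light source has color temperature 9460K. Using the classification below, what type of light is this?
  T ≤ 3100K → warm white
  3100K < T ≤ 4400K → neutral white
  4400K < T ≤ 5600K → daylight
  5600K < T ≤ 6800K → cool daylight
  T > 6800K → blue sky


Temperature: 9460K
9460K > 6800K → blue sky
Classification: blue sky


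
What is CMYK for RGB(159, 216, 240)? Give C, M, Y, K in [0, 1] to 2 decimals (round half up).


R'=159/255≈0.6235, G'=216/255≈0.8471, B'=240/255≈0.9412
K = 1 - max(R',G',B') = 1 - 240/255 = 15/255 = 0.05882… → 0.06
(1-R'-K)/(1-K) simplifies to (max-R)/max with max = 240:
C = (240-159)/240 = 81/240 = 0.3375 → 0.34
M = (240-216)/240 = 24/240 = 0.1 → 0.10
Y = (240-240)/240 = 0/240 = 0 → 0.00
= CMYK(0.34, 0.10, 0.00, 0.06)


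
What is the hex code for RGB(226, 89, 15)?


R = 226 → E2 (hex)
G = 89 → 59 (hex)
B = 15 → 0F (hex)
Hex = #E2590F


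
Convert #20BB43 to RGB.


20 → 32 (R)
BB → 187 (G)
43 → 67 (B)
= RGB(32, 187, 67)


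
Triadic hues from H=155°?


Triadic: equally spaced at 120° intervals
H1 = 155°
H2 = (155 + 120) mod 360 = 275°
H3 = (155 + 240) mod 360 = 35°
Triadic = 155°, 275°, 35°


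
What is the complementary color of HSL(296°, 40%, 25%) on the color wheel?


Complement = opposite side of color wheel = hue + 180°
H' = (296 + 180) mod 360 = 116°
S and L unchanged.
= HSL(116°, 40%, 25%)


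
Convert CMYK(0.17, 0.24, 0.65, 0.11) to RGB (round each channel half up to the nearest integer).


R = 255 × (1-C) × (1-K) = 255 × 0.83 × 0.89 = 188.3685 → 188
G = 255 × (1-M) × (1-K) = 255 × 0.76 × 0.89 = 172.482 → 172
B = 255 × (1-Y) × (1-K) = 255 × 0.35 × 0.89 = 79.4325 → 79
= RGB(188, 172, 79)


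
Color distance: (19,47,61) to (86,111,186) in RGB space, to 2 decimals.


d = √[(R₁-R₂)² + (G₁-G₂)² + (B₁-B₂)²]
d = √[(19-86)² + (47-111)² + (61-186)²]
d = √[4489 + 4096 + 15625]
d = √24210
d ≈ 155.60


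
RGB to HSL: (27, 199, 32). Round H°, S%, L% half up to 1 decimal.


Normalize: R'=27/255≈0.1059, G'=199/255≈0.7804, B'=32/255≈0.1255
Max=199/255, Min=27/255, Δ=Max-Min=172/255
L = (Max+Min)/2 = (199+27)/510 = 226/510 = 0.44313… → L = 44.3%
L ≤ 0.5 → S = Δ/(Max+Min) = 172/(199+27) = 172/226 = 0.76106… → S = 76.1%
(the 1/255 factors cancel in S and H, so raw channel differences can be used)
Max is G' → H = 60 × ((B-R)/Δ + 2) = 60 × ((32-27)/172 + 2)
  5/172 + 2 = 0.0290… + 2 = 2.0290…
  H = 60 × 2.0290… = 121.744…° → H = 121.7°
= HSL(121.7°, 76.1%, 44.3%)


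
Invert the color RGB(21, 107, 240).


Invert: (255-R, 255-G, 255-B)
R: 255-21 = 234
G: 255-107 = 148
B: 255-240 = 15
= RGB(234, 148, 15)


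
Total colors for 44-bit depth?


Colors = 2^bits = 2^44
= 17,592,186,044,416 colors


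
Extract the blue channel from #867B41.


Color: #867B41
R = 86 = 134
G = 7B = 123
B = 41 = 65
Blue = 65


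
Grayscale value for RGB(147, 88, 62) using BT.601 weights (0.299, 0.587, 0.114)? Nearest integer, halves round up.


Gray = 0.299×R + 0.587×G + 0.114×B
Gray = 0.299×147 + 0.587×88 + 0.114×62
Gray = 43.953 + 51.656 + 7.068
Gray = 102.677 → round half up → 103
Gray = 103


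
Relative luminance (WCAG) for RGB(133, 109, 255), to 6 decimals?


Linearize each channel (sRGB transfer function): c = v/255; c_lin = c/12.92 if c ≤ 0.04045, else ((c+0.055)/1.055)^2.4
  R: 133/255 ≈ 0.521569 > 0.04045 → ((0.521569+0.055)/1.055)^2.4 ≈ 0.234551
  G: 109/255 ≈ 0.427451 > 0.04045 → ((0.427451+0.055)/1.055)^2.4 ≈ 0.152926
  B: 255/255 ≈ 1.000000 > 0.04045 → ((1.000000+0.055)/1.055)^2.4 ≈ 1.000000
R_lin = 0.234551, G_lin = 0.152926, B_lin = 1.000000
L = 0.2126×R + 0.7152×G + 0.0722×B
L = 0.2126×0.234551 + 0.7152×0.152926 + 0.0722×1.000000
L ≈ 0.231438


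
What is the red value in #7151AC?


Color: #7151AC
R = 71 = 113
G = 51 = 81
B = AC = 172
Red = 113


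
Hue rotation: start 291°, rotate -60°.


New hue = (H + rotation) mod 360
New hue = (291 -60) mod 360
= 231 mod 360
= 231°


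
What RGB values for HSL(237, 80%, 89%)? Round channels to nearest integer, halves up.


H=237°, S=0.80, L=0.89
C = (1-|2L-1|)×S = (1-|0.78|)×0.80 = 0.176
H' = H/60 = 237/60 ≈ 3.9500; X = C×(1-|H' mod 2 - 1|) = 0.0088
m = L - C/2 = 0.89 - 0.088 = 0.802
Sector ⌊H'⌋ = 3 → (R',G',B') = (0.0, 0.0088, 0.176)
RGB = ((R'+m)×255, (G'+m)×255, (B'+m)×255) = (204.51, 206.754, 249.39)
Round half up → RGB(205, 207, 249)


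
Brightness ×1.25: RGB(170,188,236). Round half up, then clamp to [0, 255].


Multiply each channel by 1.25, round half up, clamp to [0, 255]
R: 170×1.25 = 212.5 → round → 213
G: 188×1.25 = 235
B: 236×1.25 = 295 → clamp → 255
= RGB(213, 235, 255)


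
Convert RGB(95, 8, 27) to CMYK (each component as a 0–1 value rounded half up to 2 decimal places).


R'=95/255≈0.3725, G'=8/255≈0.0314, B'=27/255≈0.1059
K = 1 - max(R',G',B') = 1 - 95/255 = 160/255 = 0.62745… → 0.63
(1-R'-K)/(1-K) simplifies to (max-R)/max with max = 95:
C = (95-95)/95 = 0/95 = 0 → 0.00
M = (95-8)/95 = 87/95 = 0.91578… → 0.92
Y = (95-27)/95 = 68/95 = 0.71578… → 0.72
= CMYK(0.00, 0.92, 0.72, 0.63)


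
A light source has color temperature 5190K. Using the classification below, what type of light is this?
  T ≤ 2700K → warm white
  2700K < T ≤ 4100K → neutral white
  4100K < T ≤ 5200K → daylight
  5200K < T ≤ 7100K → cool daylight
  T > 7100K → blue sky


Temperature: 5190K
4100K < 5190K ≤ 5200K → daylight
Classification: daylight


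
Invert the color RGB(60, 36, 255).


Invert: (255-R, 255-G, 255-B)
R: 255-60 = 195
G: 255-36 = 219
B: 255-255 = 0
= RGB(195, 219, 0)


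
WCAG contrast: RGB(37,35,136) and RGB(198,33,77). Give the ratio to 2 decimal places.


Linearize each sRGB channel c=v/255: c/12.92 if c ≤ 0.04045 else ((c+0.055)/1.055)^2.4
L = 0.2126×R_lin + 0.7152×G_lin + 0.0722×B_lin
Color 1 (37,35,136):
  R=37: 37/255≈0.1451 > 0.04045 → ((0.1451+0.055)/1.055)^2.4 ≈ 0.01850
  G=35: 35/255≈0.1373 > 0.04045 → ((0.1373+0.055)/1.055)^2.4 ≈ 0.01681
  B=136: 136/255≈0.5333 > 0.04045 → ((0.5333+0.055)/1.055)^2.4 ≈ 0.24620
  L1 = 0.2126×0.01850 + 0.7152×0.01681 + 0.0722×0.24620 ≈ 0.03373
Color 2 (198,33,77):
  R=198: 198/255≈0.7765 > 0.04045 → ((0.7765+0.055)/1.055)^2.4 ≈ 0.56471
  G=33: 33/255≈0.1294 > 0.04045 → ((0.1294+0.055)/1.055)^2.4 ≈ 0.01521
  B=77: 77/255≈0.3020 > 0.04045 → ((0.3020+0.055)/1.055)^2.4 ≈ 0.07421
  L2 = 0.2126×0.56471 + 0.7152×0.01521 + 0.0722×0.07421 ≈ 0.13629
Lighter = 0.13629, Darker = 0.03373
Ratio = (L_lighter + 0.05) / (L_darker + 0.05)
Ratio = (0.13629 + 0.05) / (0.03373 + 0.05) = 0.18629 / 0.08373 ≈ 2.2249
Ratio ≈ 2.22:1


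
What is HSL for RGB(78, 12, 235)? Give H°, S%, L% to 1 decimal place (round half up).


Normalize: R'=78/255≈0.3059, G'=12/255≈0.0471, B'=235/255≈0.9216
Max=235/255, Min=12/255, Δ=Max-Min=223/255
L = (Max+Min)/2 = (235+12)/510 = 247/510 = 0.48431… → L = 48.4%
L ≤ 0.5 → S = Δ/(Max+Min) = 223/(235+12) = 223/247 = 0.90283… → S = 90.3%
(the 1/255 factors cancel in S and H, so raw channel differences can be used)
Max is B' → H = 60 × ((R-G)/Δ + 4) = 60 × ((78-12)/223 + 4)
  66/223 + 4 = 0.2959… + 4 = 4.2959…
  H = 60 × 4.2959… = 257.757…° → H = 257.8°
= HSL(257.8°, 90.3%, 48.4%)


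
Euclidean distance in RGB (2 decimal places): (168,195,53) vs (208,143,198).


d = √[(R₁-R₂)² + (G₁-G₂)² + (B₁-B₂)²]
d = √[(168-208)² + (195-143)² + (53-198)²]
d = √[1600 + 2704 + 21025]
d = √25329
d ≈ 159.15


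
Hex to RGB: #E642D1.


E6 → 230 (R)
42 → 66 (G)
D1 → 209 (B)
= RGB(230, 66, 209)


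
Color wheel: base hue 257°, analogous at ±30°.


Base hue: 257°
Left analog: (257 - 30) mod 360 = 227°
Right analog: (257 + 30) mod 360 = 287°
Analogous hues = 227° and 287°


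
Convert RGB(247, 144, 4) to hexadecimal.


R = 247 → F7 (hex)
G = 144 → 90 (hex)
B = 4 → 04 (hex)
Hex = #F79004


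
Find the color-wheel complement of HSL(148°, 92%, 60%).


Complement = opposite side of color wheel = hue + 180°
H' = (148 + 180) mod 360 = 328°
S and L unchanged.
= HSL(328°, 92%, 60%)


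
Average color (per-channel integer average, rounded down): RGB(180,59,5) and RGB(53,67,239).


Midpoint: each channel = ⌊(C₁+C₂)/2⌋
R: ⌊(180+53)/2⌋ = 116
G: ⌊(59+67)/2⌋ = 63
B: ⌊(5+239)/2⌋ = 122
= RGB(116, 63, 122)


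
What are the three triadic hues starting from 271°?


Triadic: equally spaced at 120° intervals
H1 = 271°
H2 = (271 + 120) mod 360 = 31°
H3 = (271 + 240) mod 360 = 151°
Triadic = 271°, 31°, 151°


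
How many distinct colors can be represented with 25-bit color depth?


Colors = 2^bits = 2^25
= 33,554,432 colors


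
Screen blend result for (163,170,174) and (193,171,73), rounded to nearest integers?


Screen: C = 255 - (255-A)×(255-B)/255, rounded to nearest integer
R: 255 - (255-163)×(255-193)/255 = 255 - 5704/255 ≈ 255 - 22.369 = 232.631 → 233
G: 255 - (255-170)×(255-171)/255 = 255 - 7140/255 ≈ 255 - 28.000 = 227.000 → 227
B: 255 - (255-174)×(255-73)/255 = 255 - 14742/255 ≈ 255 - 57.812 = 197.188 → 197
= RGB(233, 227, 197)


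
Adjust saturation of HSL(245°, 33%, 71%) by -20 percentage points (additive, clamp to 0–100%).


Original S = 33%
Adjustment = -20 percentage points
New S = 33 + (-20) = 13
Clamp to [0, 100] → 13
= HSL(245°, 13%, 71%)


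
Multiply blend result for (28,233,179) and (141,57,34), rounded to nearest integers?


Multiply: C = A×B/255, rounded to nearest integer
R: 28×141/255 = 3948/255 ≈ 15.482 → 15
G: 233×57/255 = 13281/255 ≈ 52.082 → 52
B: 179×34/255 = 6086/255 ≈ 23.867 → 24
= RGB(15, 52, 24)


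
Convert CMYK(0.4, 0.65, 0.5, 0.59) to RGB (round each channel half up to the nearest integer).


R = 255 × (1-C) × (1-K) = 255 × 0.60 × 0.41 = 62.73 → 63
G = 255 × (1-M) × (1-K) = 255 × 0.35 × 0.41 = 36.5925 → 37
B = 255 × (1-Y) × (1-K) = 255 × 0.50 × 0.41 = 52.275 → 52
= RGB(63, 37, 52)


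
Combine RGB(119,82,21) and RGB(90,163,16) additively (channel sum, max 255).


Additive: each channel = min(255, C₁+C₂)
R: 119+90 = 209 → 209
G: 82+163 = 245 → 245
B: 21+16 = 37 → 37
= RGB(209, 245, 37)


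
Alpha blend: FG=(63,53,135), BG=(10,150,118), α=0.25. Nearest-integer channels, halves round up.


C = α×F + (1-α)×B, with 1-α = 0.75
R: 0.25×63 + 0.75×10 = 15.75 + 7.50 = 23.25 → 23
G: 0.25×53 + 0.75×150 = 13.25 + 112.50 = 125.75 → 126
B: 0.25×135 + 0.75×118 = 33.75 + 88.50 = 122.25 → 122
= RGB(23, 126, 122)


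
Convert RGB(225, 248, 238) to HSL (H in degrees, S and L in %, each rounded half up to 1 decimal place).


Normalize: R'=225/255≈0.8824, G'=248/255≈0.9725, B'=238/255≈0.9333
Max=248/255, Min=225/255, Δ=Max-Min=23/255
L = (Max+Min)/2 = (248+225)/510 = 473/510 = 0.92745… → L = 92.7%
L > 0.5 → S = Δ/(2-Max-Min) = 23/(510-248-225) = 23/37 = 0.62162… → S = 62.2%
(the 1/255 factors cancel in S and H, so raw channel differences can be used)
Max is G' → H = 60 × ((B-R)/Δ + 2) = 60 × ((238-225)/23 + 2)
  13/23 + 2 = 0.5652… + 2 = 2.5652…
  H = 60 × 2.5652… = 153.913…° → H = 153.9°
= HSL(153.9°, 62.2%, 92.7%)


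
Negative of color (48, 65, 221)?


Invert: (255-R, 255-G, 255-B)
R: 255-48 = 207
G: 255-65 = 190
B: 255-221 = 34
= RGB(207, 190, 34)


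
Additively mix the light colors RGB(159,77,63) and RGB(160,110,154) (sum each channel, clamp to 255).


Additive: each channel = min(255, C₁+C₂)
R: 159+160 = 319 → 255
G: 77+110 = 187 → 187
B: 63+154 = 217 → 217
= RGB(255, 187, 217)
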